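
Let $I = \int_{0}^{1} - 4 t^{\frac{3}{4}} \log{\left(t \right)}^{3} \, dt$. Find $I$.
$\frac{6144}{2401}$

Consider the simpler parametrised integral
$$J(a) = \int_{0}^{1} - 4 t^{a} \, dt = - \frac{4}{a + 1}.$$

Differentiating under the integral sign brings down a factor of $\ln t$:
$$\frac{dJ}{da} = \int_{0}^{1} - 4 t^{a} \log{\left(t \right)} \, dt = \frac{4}{\left(a + 1\right)^{2}}.$$

Repeating $3$ times in total — each differentiation brings down another $\ln t$ — gives
$$\frac{d^{3}J}{da^{3}} = \int_{0}^{1} - 4 t^{a} \log{\left(t \right)}^{3} \, dt = \frac{24}{\left(a + 1\right)^{4}},$$
and the integrand here is exactly the target integrand, so $I = \frac{24}{\left(a + 1\right)^{4}}$.

Setting $a = \frac{3}{4}$:
$$I = \frac{6144}{2401}.$$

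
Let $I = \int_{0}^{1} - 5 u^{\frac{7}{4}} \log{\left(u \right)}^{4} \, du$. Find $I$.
$- \frac{122880}{161051}$

Consider the simpler parametrised integral
$$J(a) = \int_{0}^{1} - 5 u^{a} \, du = - \frac{5}{a + 1}.$$

Differentiating under the integral sign brings down a factor of $\ln u$:
$$\frac{dJ}{da} = \int_{0}^{1} - 5 u^{a} \log{\left(u \right)} \, du = \frac{5}{\left(a + 1\right)^{2}}.$$

Repeating $4$ times in total — each differentiation brings down another $\ln u$ — gives
$$\frac{d^{4}J}{da^{4}} = \int_{0}^{1} - 5 u^{a} \log{\left(u \right)}^{4} \, du = - \frac{120}{\left(a + 1\right)^{5}},$$
and the integrand here is exactly the target integrand, so $I = - \frac{120}{\left(a + 1\right)^{5}}$.

Setting $a = \frac{7}{4}$:
$$I = - \frac{122880}{161051}.$$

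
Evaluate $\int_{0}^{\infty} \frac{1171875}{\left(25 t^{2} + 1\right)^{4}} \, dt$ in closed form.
$\frac{1171875 \pi}{32}$

Begin with the known result
$$J(a) = \int_{0}^{\infty} \frac{3}{a^{2} + t^{2}} \, dt = \frac{3 \pi}{2 a}.$$

Differentiating under the integral sign with respect to $a$,
$$\frac{dJ}{da} = \int_{0}^{\infty} - \frac{6 a}{\left(a^{2} + t^{2}\right)^{2}} \, dt = - \frac{3 \pi}{2 a^{2}},$$
so $\int_{0}^{\infty} \frac{3}{\left(a^{2} + t^{2}\right)^{2}} \, dt = \frac{3 \pi}{4 a^{3}}$.

Repeating — each differentiation of $1/(t^2+a^2)^j$ produces $-2ja/(t^2+a^2)^{j+1}$ — and dividing through by $-2ja$ at each step yields, after $3$ differentiations in total,
$$\int_{0}^{\infty} \frac{3}{\left(a^{2} + t^{2}\right)^{4}} \, dt = \frac{15 \pi}{32 a^{7}}.$$

Setting $a = \frac{1}{5}$:
$$I = \frac{1171875 \pi}{32}.$$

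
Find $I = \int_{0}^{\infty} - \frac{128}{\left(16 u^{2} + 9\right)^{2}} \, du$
$- \frac{8 \pi}{27}$

Start from the standard arctangent integral
$$J(a) = \int_{0}^{\infty} - \frac{1}{2 \left(a^{2} + u^{2}\right)} \, du = - \frac{\pi}{4 a}.$$

Differentiating under the integral sign with respect to $a$,
$$\frac{dJ}{da} = \int_{0}^{\infty} \frac{a}{\left(a^{2} + u^{2}\right)^{2}} \, du = \frac{\pi}{4 a^{2}},$$
so $\int_{0}^{\infty} - \frac{1}{2 \left(a^{2} + u^{2}\right)^{2}} \, du = - \frac{\pi}{8 a^{3}}$.

Setting $a = \frac{3}{4}$:
$$I = - \frac{8 \pi}{27}.$$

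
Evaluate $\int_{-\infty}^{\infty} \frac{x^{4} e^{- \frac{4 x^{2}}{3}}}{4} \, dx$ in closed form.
$\frac{27 \sqrt{3} \sqrt{\pi}}{512}$

Consider the simpler parametrised integral
$$J(a) = \int_{-\infty}^{\infty} \frac{e^{- a x^{2}}}{4} \, dx = \frac{\sqrt{\pi}}{4 \sqrt{a}}.$$

Differentiating under the integral sign brings down a factor of $(-x^2)$:
$$\frac{dJ}{da} = \int_{-\infty}^{\infty} - \frac{x^{2} e^{- a x^{2}}}{4} \, dx = - \frac{\sqrt{\pi}}{8 a^{\frac{3}{2}}}.$$

Repeating twice in total — each differentiation brings down another $(-x^2)$ — gives
$$\frac{d^{2}J}{da^{2}} = \int_{-\infty}^{\infty} \frac{x^{4} e^{- a x^{2}}}{4} \, dx = \frac{3 \sqrt{\pi}}{16 a^{\frac{5}{2}}},$$
and the integrand here is exactly the target integrand, so $I = \frac{3 \sqrt{\pi}}{16 a^{\frac{5}{2}}}$.

Setting $a = \frac{4}{3}$:
$$I = \frac{27 \sqrt{3} \sqrt{\pi}}{512}.$$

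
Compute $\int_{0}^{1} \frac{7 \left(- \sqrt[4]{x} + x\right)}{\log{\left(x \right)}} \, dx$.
$\log{\left(\frac{2097152}{78125} \right)}$

Introduce a parameter $a$ in the exponent: let $I(a) = \int_{0}^{1} \frac{7 \left(x - x^{a}\right)}{\log{\left(x \right)}} \, dx$.

Since $\dfrac{\partial}{\partial a}\,x^{a} = x^{a} \ln x$, the $\ln x$ in the denominator cancels and
$$\frac{dI}{da} = \int_{0}^{1} -7 x^{a} \, dx = -7 \left[\frac{x^{a+1}}{a+1}\right]_0^1 = - \frac{7}{a + 1}.$$

Integrating with respect to $a$ gives $I(a) = \log{\left(\frac{128}{\left(a + 1\right)^{7}} \right)} + C$.

At $a = 1$ the integrand is identically $0$, so $I(1) = 0$. The closed form gives $0$, hence $C = 0$.

Setting $a = \frac{1}{4}$:
$$I = \log{\left(\frac{2097152}{78125} \right)}.$$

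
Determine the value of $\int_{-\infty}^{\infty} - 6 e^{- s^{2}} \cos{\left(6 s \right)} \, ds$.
$- \frac{6 \sqrt{\pi}}{e^{9}}$

Treat the cosine frequency as a parameter and define $I(b) = \int_{-\infty}^{\infty} - 6 e^{- s^{2}} \cos{\left(b s \right)} \, ds$.

Differentiating under the integral sign,
$$I'(b) = \int_{-\infty}^{\infty} 6 s e^{- s^{2}} \sin{\left(b s \right)} \, ds.$$

Integrate $\int_{-\infty}^{\infty} s \sin(b s)\, e^{- s^{2}}\, ds$ by parts with $u = \sin(b s)$ and $dv = s\, e^{- s^{2}}\, ds$, giving $v = - \frac{e^{- s^{2}}}{2}$. The boundary term vanishes and
$$\int_{-\infty}^{\infty} s \sin(b s)\, e^{- s^{2}}\, ds = \frac{b}{2} \int_{-\infty}^{\infty} \cos(b s)\, e^{- s^{2}}\, ds,$$
so $I'(b) = - \frac{b}{2}\, I(b)$.

This is a separable first-order ODE; solving with the initial condition $I(0) = \int_{-\infty}^{\infty} - 6 e^{- s^{2}}\,ds = - 6 \sqrt{\pi}$ gives
$$I(b) = - 6 \sqrt{\pi} e^{- \frac{b^{2}}{4}}.$$

Setting $b = 6$:
$$I = - \frac{6 \sqrt{\pi}}{e^{9}}.$$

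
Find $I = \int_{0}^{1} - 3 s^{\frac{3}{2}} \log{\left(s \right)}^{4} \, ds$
$- \frac{2304}{3125}$

Consider the simpler parametrised integral
$$J(a) = \int_{0}^{1} - 3 s^{a} \, ds = - \frac{3}{a + 1}.$$

Differentiating under the integral sign brings down a factor of $\ln s$:
$$\frac{dJ}{da} = \int_{0}^{1} - 3 s^{a} \log{\left(s \right)} \, ds = \frac{3}{\left(a + 1\right)^{2}}.$$

Repeating $4$ times in total — each differentiation brings down another $\ln s$ — gives
$$\frac{d^{4}J}{da^{4}} = \int_{0}^{1} - 3 s^{a} \log{\left(s \right)}^{4} \, ds = - \frac{72}{\left(a + 1\right)^{5}},$$
and the integrand here is exactly the target integrand, so $I = - \frac{72}{\left(a + 1\right)^{5}}$.

Setting $a = \frac{3}{2}$:
$$I = - \frac{2304}{3125}.$$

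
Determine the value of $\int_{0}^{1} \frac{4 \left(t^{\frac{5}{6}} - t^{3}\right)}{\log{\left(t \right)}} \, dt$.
$\log{\left(\frac{14641}{331776} \right)}$

Introduce a parameter $a$ in the exponent: let $I(a) = \int_{0}^{1} \frac{4 \left(- t^{3} + t^{a}\right)}{\log{\left(t \right)}} \, dt$.

Since $\dfrac{\partial}{\partial a}\,t^{a} = t^{a} \ln t$, the $\ln t$ in the denominator cancels and
$$\frac{dI}{da} = \int_{0}^{1} 4 t^{a} \, dt = 4 \left[\frac{t^{a+1}}{a+1}\right]_0^1 = \frac{4}{a + 1}.$$

Integrating with respect to $a$ gives $I(a) = \log{\left(\frac{\left(a + 1\right)^{4}}{256} \right)} + C$.

At $a = 3$ the integrand is identically $0$, so $I(3) = 0$. The closed form gives $0$, hence $C = 0$.

Setting $a = \frac{5}{6}$:
$$I = \log{\left(\frac{14641}{331776} \right)}.$$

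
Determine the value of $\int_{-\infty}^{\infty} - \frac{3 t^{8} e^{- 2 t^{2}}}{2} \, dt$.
$- \frac{315 \sqrt{2} \sqrt{\pi}}{1024}$

Consider the simpler parametrised integral
$$J(a) = \int_{-\infty}^{\infty} - \frac{3 e^{- a t^{2}}}{2} \, dt = - \frac{3 \sqrt{\pi}}{2 \sqrt{a}}.$$

Differentiating under the integral sign brings down a factor of $(-t^2)$:
$$\frac{dJ}{da} = \int_{-\infty}^{\infty} \frac{3 t^{2} e^{- a t^{2}}}{2} \, dt = \frac{3 \sqrt{\pi}}{4 a^{\frac{3}{2}}}.$$

Repeating $4$ times in total — each differentiation brings down another $(-t^2)$ — gives
$$\frac{d^{4}J}{da^{4}} = \int_{-\infty}^{\infty} - \frac{3 t^{8} e^{- a t^{2}}}{2} \, dt = - \frac{315 \sqrt{\pi}}{32 a^{\frac{9}{2}}},$$
and the integrand here is exactly the target integrand, so $I = - \frac{315 \sqrt{\pi}}{32 a^{\frac{9}{2}}}$.

Setting $a = 2$:
$$I = - \frac{315 \sqrt{2} \sqrt{\pi}}{1024}.$$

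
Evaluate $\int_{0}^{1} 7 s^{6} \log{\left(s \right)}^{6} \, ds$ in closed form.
$\frac{720}{117649}$

Consider the simpler parametrised integral
$$J(a) = \int_{0}^{1} 7 s^{a} \, ds = \frac{7}{a + 1}.$$

Differentiating under the integral sign brings down a factor of $\ln s$:
$$\frac{dJ}{da} = \int_{0}^{1} 7 s^{a} \log{\left(s \right)} \, ds = - \frac{7}{\left(a + 1\right)^{2}}.$$

Repeating $6$ times in total — each differentiation brings down another $\ln s$ — gives
$$\frac{d^{6}J}{da^{6}} = \int_{0}^{1} 7 s^{a} \log{\left(s \right)}^{6} \, ds = \frac{5040}{\left(a + 1\right)^{7}},$$
and the integrand here is exactly the target integrand, so $I = \frac{5040}{\left(a + 1\right)^{7}}$.

Setting $a = 6$:
$$I = \frac{720}{117649}.$$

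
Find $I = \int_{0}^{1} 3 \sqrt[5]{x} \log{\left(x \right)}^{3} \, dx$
$- \frac{625}{72}$

Begin with the known integral
$$J(a) = \int_{0}^{1} 3 x^{a} \, dx = \frac{3}{a + 1}.$$

Differentiating under the integral sign brings down a factor of $\ln x$:
$$\frac{dJ}{da} = \int_{0}^{1} 3 x^{a} \log{\left(x \right)} \, dx = - \frac{3}{\left(a + 1\right)^{2}}.$$

Repeating $3$ times in total — each differentiation brings down another $\ln x$ — gives
$$\frac{d^{3}J}{da^{3}} = \int_{0}^{1} 3 x^{a} \log{\left(x \right)}^{3} \, dx = - \frac{18}{\left(a + 1\right)^{4}},$$
and the integrand here is exactly the target integrand, so $I = - \frac{18}{\left(a + 1\right)^{4}}$.

Setting $a = \frac{1}{5}$:
$$I = - \frac{625}{72}.$$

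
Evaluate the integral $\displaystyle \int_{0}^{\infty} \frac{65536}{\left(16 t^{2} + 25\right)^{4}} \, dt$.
$\frac{512 \pi}{15625}$

Recall the elementary integral
$$J(a) = \int_{0}^{\infty} \frac{1}{a^{2} + t^{2}} \, dt = \frac{\pi}{2 a}.$$

Differentiating under the integral sign with respect to $a$,
$$\frac{dJ}{da} = \int_{0}^{\infty} - \frac{2 a}{\left(a^{2} + t^{2}\right)^{2}} \, dt = - \frac{\pi}{2 a^{2}},$$
so $\int_{0}^{\infty} \frac{1}{\left(a^{2} + t^{2}\right)^{2}} \, dt = \frac{\pi}{4 a^{3}}$.

Repeating — each differentiation of $1/(t^2+a^2)^j$ produces $-2ja/(t^2+a^2)^{j+1}$ — and dividing through by $-2ja$ at each step yields, after $3$ differentiations in total,
$$\int_{0}^{\infty} \frac{1}{\left(a^{2} + t^{2}\right)^{4}} \, dt = \frac{5 \pi}{32 a^{7}}.$$

Setting $a = \frac{5}{4}$:
$$I = \frac{512 \pi}{15625}.$$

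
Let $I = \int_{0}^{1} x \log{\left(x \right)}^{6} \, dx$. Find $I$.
$\frac{45}{8}$

Consider the simpler parametrised integral
$$J(a) = \int_{0}^{1} x^{a} \, dx = \frac{1}{a + 1}.$$

Differentiating under the integral sign brings down a factor of $\ln x$:
$$\frac{dJ}{da} = \int_{0}^{1} x^{a} \log{\left(x \right)} \, dx = - \frac{1}{\left(a + 1\right)^{2}}.$$

Repeating $6$ times in total — each differentiation brings down another $\ln x$ — gives
$$\frac{d^{6}J}{da^{6}} = \int_{0}^{1} x^{a} \log{\left(x \right)}^{6} \, dx = \frac{720}{\left(a + 1\right)^{7}},$$
and the integrand here is exactly the target integrand, so $I = \frac{720}{\left(a + 1\right)^{7}}$.

Setting $a = 1$:
$$I = \frac{45}{8}.$$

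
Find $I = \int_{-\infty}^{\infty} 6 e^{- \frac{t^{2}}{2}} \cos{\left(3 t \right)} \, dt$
$\frac{6 \sqrt{2} \sqrt{\pi}}{e^{\frac{9}{2}}}$

Treat the cosine frequency as a parameter and define $I(b) = \int_{-\infty}^{\infty} 6 e^{- \frac{t^{2}}{2}} \cos{\left(b t \right)} \, dt$.

Differentiating under the integral sign,
$$I'(b) = \int_{-\infty}^{\infty} - 6 t e^{- \frac{t^{2}}{2}} \sin{\left(b t \right)} \, dt.$$

Integrate $\int_{-\infty}^{\infty} t \sin(b t)\, e^{- \frac{t^{2}}{2}}\, dt$ by parts with $u = \sin(b t)$ and $dv = t\, e^{- \frac{t^{2}}{2}}\, dt$, giving $v = - e^{- \frac{t^{2}}{2}}$. The boundary term vanishes and
$$\int_{-\infty}^{\infty} t \sin(b t)\, e^{- \frac{t^{2}}{2}}\, dt = b \int_{-\infty}^{\infty} \cos(b t)\, e^{- \frac{t^{2}}{2}}\, dt,$$
so $I'(b) = - b\, I(b)$.

This is a separable first-order ODE; solving with the initial condition $I(0) = \int_{-\infty}^{\infty} 6 e^{- \frac{t^{2}}{2}}\,dt = 6 \sqrt{2} \sqrt{\pi}$ gives
$$I(b) = 6 \sqrt{2} \sqrt{\pi} e^{- \frac{b^{2}}{2}}.$$

Setting $b = 3$:
$$I = \frac{6 \sqrt{2} \sqrt{\pi}}{e^{\frac{9}{2}}}.$$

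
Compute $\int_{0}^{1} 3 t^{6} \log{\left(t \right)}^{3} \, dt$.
$- \frac{18}{2401}$

Begin with the known integral
$$J(a) = \int_{0}^{1} 3 t^{a} \, dt = \frac{3}{a + 1}.$$

Differentiating under the integral sign brings down a factor of $\ln t$:
$$\frac{dJ}{da} = \int_{0}^{1} 3 t^{a} \log{\left(t \right)} \, dt = - \frac{3}{\left(a + 1\right)^{2}}.$$

Repeating $3$ times in total — each differentiation brings down another $\ln t$ — gives
$$\frac{d^{3}J}{da^{3}} = \int_{0}^{1} 3 t^{a} \log{\left(t \right)}^{3} \, dt = - \frac{18}{\left(a + 1\right)^{4}},$$
and the integrand here is exactly the target integrand, so $I = - \frac{18}{\left(a + 1\right)^{4}}$.

Setting $a = 6$:
$$I = - \frac{18}{2401}.$$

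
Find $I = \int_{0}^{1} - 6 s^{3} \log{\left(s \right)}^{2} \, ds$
$- \frac{3}{16}$

Consider the simpler parametrised integral
$$J(a) = \int_{0}^{1} - 6 s^{a} \, ds = - \frac{6}{a + 1}.$$

Differentiating under the integral sign brings down a factor of $\ln s$:
$$\frac{dJ}{da} = \int_{0}^{1} - 6 s^{a} \log{\left(s \right)} \, ds = \frac{6}{\left(a + 1\right)^{2}}.$$

Repeating twice in total — each differentiation brings down another $\ln s$ — gives
$$\frac{d^{2}J}{da^{2}} = \int_{0}^{1} - 6 s^{a} \log{\left(s \right)}^{2} \, ds = - \frac{12}{\left(a + 1\right)^{3}},$$
and the integrand here is exactly the target integrand, so $I = - \frac{12}{\left(a + 1\right)^{3}}$.

Setting $a = 3$:
$$I = - \frac{3}{16}.$$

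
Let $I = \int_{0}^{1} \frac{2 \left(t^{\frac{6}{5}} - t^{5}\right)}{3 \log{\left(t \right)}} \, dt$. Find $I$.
$\log{\left(\frac{11^{\frac{2}{3}} \sqrt[3]{30}}{30} \right)}$

Replace the exponent $5$ by a parameter $a$: let $I(a) = \int_{0}^{1} \frac{2 \left(t^{\frac{6}{5}} - t^{a}\right)}{3 \log{\left(t \right)}} \, dt$.

Since $\dfrac{\partial}{\partial a}\,t^{a} = t^{a} \ln t$, the $\ln t$ in the denominator cancels and
$$\frac{dI}{da} = \int_{0}^{1} - \frac{2}{3} t^{a} \, dt = - \frac{2}{3} \left[\frac{t^{a+1}}{a+1}\right]_0^1 = - \frac{2}{3 a + 3}.$$

Integrating with respect to $a$ gives $I(a) = - \frac{2 \log{\left(a + 1 \right)}}{3} - \frac{2 \log{\left(5 \right)}}{3} + \frac{2 \log{\left(11 \right)}}{3} + C$.

At $a = \frac{6}{5}$ the integrand is identically $0$, so $I(\frac{6}{5}) = 0$. The closed form gives $0$, hence $C = 0$.

Setting $a = 5$:
$$I = \log{\left(\frac{11^{\frac{2}{3}} \sqrt[3]{30}}{30} \right)}.$$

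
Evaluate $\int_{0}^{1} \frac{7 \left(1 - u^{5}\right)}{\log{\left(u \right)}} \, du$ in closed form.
$- \log{\left(279936 \right)}$

Replace the exponent $5$ by a parameter $a$: let $I(a) = \int_{0}^{1} \frac{7 \left(1 - u^{a}\right)}{\log{\left(u \right)}} \, du$.

Since $\dfrac{\partial}{\partial a}\,u^{a} = u^{a} \ln u$, the $\ln u$ in the denominator cancels and
$$\frac{dI}{da} = \int_{0}^{1} -7 u^{a} \, du = -7 \left[\frac{u^{a+1}}{a+1}\right]_0^1 = - \frac{7}{a + 1}.$$

Integrating with respect to $a$ gives $I(a) = - 7 \log{\left(a + 1 \right)} + C$.

At $a = 0$ the integrand is identically $0$, so $I(0) = 0$. The closed form gives $0$, hence $C = 0$.

Setting $a = 5$:
$$I = - \log{\left(279936 \right)}.$$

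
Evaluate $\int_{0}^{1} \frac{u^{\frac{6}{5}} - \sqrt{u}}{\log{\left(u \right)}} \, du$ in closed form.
$- \log{\left(15 \right)} + \log{\left(22 \right)}$

Replace the exponent $\frac{1}{2}$ by a parameter $a$: let $I(a) = \int_{0}^{1} \frac{u^{\frac{6}{5}} - u^{a}}{\log{\left(u \right)}} \, du$.

Since $\dfrac{\partial}{\partial a}\,u^{a} = u^{a} \ln u$, the $\ln u$ in the denominator cancels and
$$\frac{dI}{da} = \int_{0}^{1} -1 u^{a} \, du = -1 \left[\frac{u^{a+1}}{a+1}\right]_0^1 = - \frac{1}{a + 1}.$$

Integrating with respect to $a$ gives $I(a) = - \log{\left(\frac{5 a}{11} + \frac{5}{11} \right)} + C$.

At $a = \frac{6}{5}$ the integrand is identically $0$, so $I(\frac{6}{5}) = 0$. The closed form gives $0$, hence $C = 0$.

Setting $a = \frac{1}{2}$:
$$I = - \log{\left(15 \right)} + \log{\left(22 \right)}.$$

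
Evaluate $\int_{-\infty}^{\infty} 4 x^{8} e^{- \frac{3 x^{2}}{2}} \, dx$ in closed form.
$\frac{140 \sqrt{6} \sqrt{\pi}}{81}$

Begin with the known integral
$$J(a) = \int_{-\infty}^{\infty} 4 e^{- a x^{2}} \, dx = \frac{4 \sqrt{\pi}}{\sqrt{a}}.$$

Differentiating under the integral sign brings down a factor of $(-x^2)$:
$$\frac{dJ}{da} = \int_{-\infty}^{\infty} - 4 x^{2} e^{- a x^{2}} \, dx = - \frac{2 \sqrt{\pi}}{a^{\frac{3}{2}}}.$$

Repeating $4$ times in total — each differentiation brings down another $(-x^2)$ — gives
$$\frac{d^{4}J}{da^{4}} = \int_{-\infty}^{\infty} 4 x^{8} e^{- a x^{2}} \, dx = \frac{105 \sqrt{\pi}}{4 a^{\frac{9}{2}}},$$
and the integrand here is exactly the target integrand, so $I = \frac{105 \sqrt{\pi}}{4 a^{\frac{9}{2}}}$.

Setting $a = \frac{3}{2}$:
$$I = \frac{140 \sqrt{6} \sqrt{\pi}}{81}.$$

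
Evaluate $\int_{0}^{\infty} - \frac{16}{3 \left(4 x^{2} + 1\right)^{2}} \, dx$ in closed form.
$- \frac{2 \pi}{3}$

Begin with the known result
$$J(a) = \int_{0}^{\infty} - \frac{1}{3 \left(a^{2} + x^{2}\right)} \, dx = - \frac{\pi}{6 a}.$$

Differentiating under the integral sign with respect to $a$,
$$\frac{dJ}{da} = \int_{0}^{\infty} \frac{2 a}{3 \left(a^{2} + x^{2}\right)^{2}} \, dx = \frac{\pi}{6 a^{2}},$$
so $\int_{0}^{\infty} - \frac{1}{3 \left(a^{2} + x^{2}\right)^{2}} \, dx = - \frac{\pi}{12 a^{3}}$.

Setting $a = \frac{1}{2}$:
$$I = - \frac{2 \pi}{3}.$$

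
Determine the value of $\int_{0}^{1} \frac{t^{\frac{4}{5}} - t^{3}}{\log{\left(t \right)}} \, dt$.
$- \log{\left(\frac{20}{9} \right)}$

Replace the exponent $3$ by a parameter $a$: let $I(a) = \int_{0}^{1} \frac{t^{\frac{4}{5}} - t^{a}}{\log{\left(t \right)}} \, dt$.

Since $\dfrac{\partial}{\partial a}\,t^{a} = t^{a} \ln t$, the $\ln t$ in the denominator cancels and
$$\frac{dI}{da} = \int_{0}^{1} -1 t^{a} \, dt = -1 \left[\frac{t^{a+1}}{a+1}\right]_0^1 = - \frac{1}{a + 1}.$$

Integrating with respect to $a$ gives $I(a) = - \log{\left(\frac{5 a}{9} + \frac{5}{9} \right)} + C$.

At $a = \frac{4}{5}$ the integrand is identically $0$, so $I(\frac{4}{5}) = 0$. The closed form gives $0$, hence $C = 0$.

Setting $a = 3$:
$$I = - \log{\left(\frac{20}{9} \right)}.$$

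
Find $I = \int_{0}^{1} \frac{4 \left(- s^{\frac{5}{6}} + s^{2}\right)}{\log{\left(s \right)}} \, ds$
$\log{\left(\frac{104976}{14641} \right)}$

Replace the exponent $\frac{5}{6}$ by a parameter $a$: let $I(a) = \int_{0}^{1} \frac{4 \left(s^{2} - s^{a}\right)}{\log{\left(s \right)}} \, ds$.

Since $\dfrac{\partial}{\partial a}\,s^{a} = s^{a} \ln s$, the $\ln s$ in the denominator cancels and
$$\frac{dI}{da} = \int_{0}^{1} -4 s^{a} \, ds = -4 \left[\frac{s^{a+1}}{a+1}\right]_0^1 = - \frac{4}{a + 1}.$$

Integrating with respect to $a$ gives $I(a) = \log{\left(\frac{81}{\left(a + 1\right)^{4}} \right)} + C$.

At $a = 2$ the integrand is identically $0$, so $I(2) = 0$. The closed form gives $0$, hence $C = 0$.

Setting $a = \frac{5}{6}$:
$$I = \log{\left(\frac{104976}{14641} \right)}.$$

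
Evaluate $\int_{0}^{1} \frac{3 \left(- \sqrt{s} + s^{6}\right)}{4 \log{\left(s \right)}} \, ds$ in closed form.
$- \frac{3 \log{\left(3 \right)}}{4} + \frac{3 \log{\left(14 \right)}}{4}$

Introduce a parameter $a$ in the exponent: let $I(a) = \int_{0}^{1} \frac{3 \left(- \sqrt{s} + s^{a}\right)}{4 \log{\left(s \right)}} \, ds$.

Since $\dfrac{\partial}{\partial a}\,s^{a} = s^{a} \ln s$, the $\ln s$ in the denominator cancels and
$$\frac{dI}{da} = \int_{0}^{1} \frac{3}{4} s^{a} \, ds = \frac{3}{4} \left[\frac{s^{a+1}}{a+1}\right]_0^1 = \frac{3}{4 \left(a + 1\right)}.$$

Integrating with respect to $a$ gives $I(a) = \log{\left(\frac{2^{\frac{3}{4}} \sqrt[4]{3} \left(a + 1\right)^{\frac{3}{4}}}{3} \right)} + C$.

At $a = \frac{1}{2}$ the integrand is identically $0$, so $I(\frac{1}{2}) = 0$. The closed form gives $0$, hence $C = 0$.

Setting $a = 6$:
$$I = - \frac{3 \log{\left(3 \right)}}{4} + \frac{3 \log{\left(14 \right)}}{4}.$$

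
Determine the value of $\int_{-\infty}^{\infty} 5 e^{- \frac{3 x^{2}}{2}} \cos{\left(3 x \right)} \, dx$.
$\frac{5 \sqrt{6} \sqrt{\pi}}{3 e^{\frac{3}{2}}}$

Treat the cosine frequency as a parameter and define $I(b) = \int_{-\infty}^{\infty} 5 e^{- \frac{3 x^{2}}{2}} \cos{\left(b x \right)} \, dx$.

Differentiating under the integral sign,
$$I'(b) = \int_{-\infty}^{\infty} - 5 x e^{- \frac{3 x^{2}}{2}} \sin{\left(b x \right)} \, dx.$$

Integrate $\int_{-\infty}^{\infty} x \sin(b x)\, e^{- \frac{3 x^{2}}{2}}\, dx$ by parts with $u = \sin(b x)$ and $dv = x\, e^{- \frac{3 x^{2}}{2}}\, dx$, giving $v = - \frac{e^{- \frac{3 x^{2}}{2}}}{3}$. The boundary term vanishes and
$$\int_{-\infty}^{\infty} x \sin(b x)\, e^{- \frac{3 x^{2}}{2}}\, dx = \frac{b}{3} \int_{-\infty}^{\infty} \cos(b x)\, e^{- \frac{3 x^{2}}{2}}\, dx,$$
so $I'(b) = - \frac{b}{3}\, I(b)$.

This is a separable first-order ODE; solving with the initial condition $I(0) = \int_{-\infty}^{\infty} 5 e^{- \frac{3 x^{2}}{2}}\,dx = \frac{5 \sqrt{6} \sqrt{\pi}}{3}$ gives
$$I(b) = \frac{5 \sqrt{6} \sqrt{\pi} e^{- \frac{b^{2}}{6}}}{3}.$$

Setting $b = 3$:
$$I = \frac{5 \sqrt{6} \sqrt{\pi}}{3 e^{\frac{3}{2}}}.$$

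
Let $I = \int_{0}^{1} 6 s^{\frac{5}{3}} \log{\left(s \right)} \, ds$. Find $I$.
$- \frac{27}{32}$

Start from the elementary integral
$$J(a) = \int_{0}^{1} 6 s^{a} \, ds = \frac{6}{a + 1}.$$

Differentiating under the integral sign brings down a factor of $\ln s$:
$$\frac{dJ}{da} = \int_{0}^{1} 6 s^{a} \log{\left(s \right)} \, ds = - \frac{6}{\left(a + 1\right)^{2}}.$$

The integral on the left is $I$, so $I = - \frac{6}{\left(a + 1\right)^{2}}$.

Setting $a = \frac{5}{3}$:
$$I = - \frac{27}{32}.$$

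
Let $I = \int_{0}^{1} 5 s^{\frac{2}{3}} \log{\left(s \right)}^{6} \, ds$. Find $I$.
$\frac{314928}{3125}$

Start from the elementary integral
$$J(a) = \int_{0}^{1} 5 s^{a} \, ds = \frac{5}{a + 1}.$$

Differentiating under the integral sign brings down a factor of $\ln s$:
$$\frac{dJ}{da} = \int_{0}^{1} 5 s^{a} \log{\left(s \right)} \, ds = - \frac{5}{\left(a + 1\right)^{2}}.$$

Repeating $6$ times in total — each differentiation brings down another $\ln s$ — gives
$$\frac{d^{6}J}{da^{6}} = \int_{0}^{1} 5 s^{a} \log{\left(s \right)}^{6} \, ds = \frac{3600}{\left(a + 1\right)^{7}},$$
and the integrand here is exactly the target integrand, so $I = \frac{3600}{\left(a + 1\right)^{7}}$.

Setting $a = \frac{2}{3}$:
$$I = \frac{314928}{3125}.$$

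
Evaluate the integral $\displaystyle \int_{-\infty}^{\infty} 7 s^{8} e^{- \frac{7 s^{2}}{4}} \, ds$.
$\frac{480 \sqrt{7} \sqrt{\pi}}{343}$

Start from the elementary integral
$$J(a) = \int_{-\infty}^{\infty} 7 e^{- a s^{2}} \, ds = \frac{7 \sqrt{\pi}}{\sqrt{a}}.$$

Differentiating under the integral sign brings down a factor of $(-s^2)$:
$$\frac{dJ}{da} = \int_{-\infty}^{\infty} - 7 s^{2} e^{- a s^{2}} \, ds = - \frac{7 \sqrt{\pi}}{2 a^{\frac{3}{2}}}.$$

Repeating $4$ times in total — each differentiation brings down another $(-s^2)$ — gives
$$\frac{d^{4}J}{da^{4}} = \int_{-\infty}^{\infty} 7 s^{8} e^{- a s^{2}} \, ds = \frac{735 \sqrt{\pi}}{16 a^{\frac{9}{2}}},$$
and the integrand here is exactly the target integrand, so $I = \frac{735 \sqrt{\pi}}{16 a^{\frac{9}{2}}}$.

Setting $a = \frac{7}{4}$:
$$I = \frac{480 \sqrt{7} \sqrt{\pi}}{343}.$$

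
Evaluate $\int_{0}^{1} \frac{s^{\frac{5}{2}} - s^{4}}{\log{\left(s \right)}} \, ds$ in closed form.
$\log{\left(\frac{7}{10} \right)}$

Consider the one-parameter family: let $I(a) = \int_{0}^{1} \frac{- s^{4} + s^{a}}{\log{\left(s \right)}} \, ds$.

Since $\dfrac{\partial}{\partial a}\,s^{a} = s^{a} \ln s$, the $\ln s$ in the denominator cancels and
$$\frac{dI}{da} = \int_{0}^{1} s^{a} \, ds = \left[\frac{s^{a+1}}{a+1}\right]_0^1 = \frac{1}{a + 1}.$$

Integrating with respect to $a$ gives $I(a) = \log{\left(\frac{a}{5} + \frac{1}{5} \right)} + C$.

At $a = 4$ the integrand is identically $0$, so $I(4) = 0$. The closed form gives $0$, hence $C = 0$.

Setting $a = \frac{5}{2}$:
$$I = \log{\left(\frac{7}{10} \right)}.$$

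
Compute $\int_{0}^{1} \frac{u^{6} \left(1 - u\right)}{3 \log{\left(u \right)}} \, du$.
$- \log{\left(2 \right)} + \frac{\log{\left(7 \right)}}{3}$

Consider the one-parameter family: let $I(a) = \int_{0}^{1} \frac{- u^{7} + u^{a}}{3 \log{\left(u \right)}} \, du$.

Since $\dfrac{\partial}{\partial a}\,u^{a} = u^{a} \ln u$, the $\ln u$ in the denominator cancels and
$$\frac{dI}{da} = \int_{0}^{1} \frac{1}{3} u^{a} \, du = \frac{1}{3} \left[\frac{u^{a+1}}{a+1}\right]_0^1 = \frac{1}{3 \left(a + 1\right)}.$$

Integrating with respect to $a$ gives $I(a) = \frac{\log{\left(a + 1 \right)}}{3} - \log{\left(2 \right)} + C$.

At $a = 7$ the integrand is identically $0$, so $I(7) = 0$. The closed form gives $0$, hence $C = 0$.

Setting $a = 6$:
$$I = - \log{\left(2 \right)} + \frac{\log{\left(7 \right)}}{3}.$$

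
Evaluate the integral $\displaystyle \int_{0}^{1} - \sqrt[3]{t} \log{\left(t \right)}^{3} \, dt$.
$\frac{243}{128}$

Begin with the known integral
$$J(a) = \int_{0}^{1} - t^{a} \, dt = - \frac{1}{a + 1}.$$

Differentiating under the integral sign brings down a factor of $\ln t$:
$$\frac{dJ}{da} = \int_{0}^{1} - t^{a} \log{\left(t \right)} \, dt = \frac{1}{\left(a + 1\right)^{2}}.$$

Repeating $3$ times in total — each differentiation brings down another $\ln t$ — gives
$$\frac{d^{3}J}{da^{3}} = \int_{0}^{1} - t^{a} \log{\left(t \right)}^{3} \, dt = \frac{6}{\left(a + 1\right)^{4}},$$
and the integrand here is exactly the target integrand, so $I = \frac{6}{\left(a + 1\right)^{4}}$.

Setting $a = \frac{1}{3}$:
$$I = \frac{243}{128}.$$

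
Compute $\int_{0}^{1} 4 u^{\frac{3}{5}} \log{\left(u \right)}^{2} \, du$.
$\frac{125}{64}$

Begin with the known integral
$$J(a) = \int_{0}^{1} 4 u^{a} \, du = \frac{4}{a + 1}.$$

Differentiating under the integral sign brings down a factor of $\ln u$:
$$\frac{dJ}{da} = \int_{0}^{1} 4 u^{a} \log{\left(u \right)} \, du = - \frac{4}{\left(a + 1\right)^{2}}.$$

Repeating twice in total — each differentiation brings down another $\ln u$ — gives
$$\frac{d^{2}J}{da^{2}} = \int_{0}^{1} 4 u^{a} \log{\left(u \right)}^{2} \, du = \frac{8}{\left(a + 1\right)^{3}},$$
and the integrand here is exactly the target integrand, so $I = \frac{8}{\left(a + 1\right)^{3}}$.

Setting $a = \frac{3}{5}$:
$$I = \frac{125}{64}.$$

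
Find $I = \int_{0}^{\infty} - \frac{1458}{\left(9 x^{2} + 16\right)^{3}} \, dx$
$- \frac{729 \pi}{8192}$

Begin with the known result
$$J(a) = \int_{0}^{\infty} - \frac{2}{a^{2} + x^{2}} \, dx = - \frac{\pi}{a}.$$

Differentiating under the integral sign with respect to $a$,
$$\frac{dJ}{da} = \int_{0}^{\infty} \frac{4 a}{\left(a^{2} + x^{2}\right)^{2}} \, dx = \frac{\pi}{a^{2}},$$
so $\int_{0}^{\infty} - \frac{2}{\left(a^{2} + x^{2}\right)^{2}} \, dx = - \frac{\pi}{2 a^{3}}$.

Repeating — each differentiation of $1/(x^2+a^2)^j$ produces $-2ja/(x^2+a^2)^{j+1}$ — and dividing through by $-2ja$ at each step yields, after $2$ differentiations in total,
$$\int_{0}^{\infty} - \frac{2}{\left(a^{2} + x^{2}\right)^{3}} \, dx = - \frac{3 \pi}{8 a^{5}}.$$

Setting $a = \frac{4}{3}$:
$$I = - \frac{729 \pi}{8192}.$$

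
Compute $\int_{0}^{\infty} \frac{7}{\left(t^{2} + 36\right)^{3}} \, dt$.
$\frac{7 \pi}{41472}$

Begin with the known result
$$J(a) = \int_{0}^{\infty} \frac{7}{a^{2} + t^{2}} \, dt = \frac{7 \pi}{2 a}.$$

Differentiating under the integral sign with respect to $a$,
$$\frac{dJ}{da} = \int_{0}^{\infty} - \frac{14 a}{\left(a^{2} + t^{2}\right)^{2}} \, dt = - \frac{7 \pi}{2 a^{2}},$$
so $\int_{0}^{\infty} \frac{7}{\left(a^{2} + t^{2}\right)^{2}} \, dt = \frac{7 \pi}{4 a^{3}}$.

Repeating — each differentiation of $1/(t^2+a^2)^j$ produces $-2ja/(t^2+a^2)^{j+1}$ — and dividing through by $-2ja$ at each step yields, after $2$ differentiations in total,
$$\int_{0}^{\infty} \frac{7}{\left(a^{2} + t^{2}\right)^{3}} \, dt = \frac{21 \pi}{16 a^{5}}.$$

Setting $a = 6$:
$$I = \frac{7 \pi}{41472}.$$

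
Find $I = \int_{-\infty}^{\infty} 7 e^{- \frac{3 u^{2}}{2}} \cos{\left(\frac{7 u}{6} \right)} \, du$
$\frac{7 \sqrt{6} \sqrt{\pi}}{3 e^{\frac{49}{216}}}$

Let $b$ denote the cosine frequency and define $I(b) = \int_{-\infty}^{\infty} 7 e^{- \frac{3 u^{2}}{2}} \cos{\left(b u \right)} \, du$.

Differentiating under the integral sign,
$$I'(b) = \int_{-\infty}^{\infty} - 7 u e^{- \frac{3 u^{2}}{2}} \sin{\left(b u \right)} \, du.$$

Integrate $\int_{-\infty}^{\infty} u \sin(b u)\, e^{- \frac{3 u^{2}}{2}}\, du$ by parts with $w = \sin(b u)$ and $dv = u\, e^{- \frac{3 u^{2}}{2}}\, du$, giving $v = - \frac{e^{- \frac{3 u^{2}}{2}}}{3}$. The boundary term vanishes and
$$\int_{-\infty}^{\infty} u \sin(b u)\, e^{- \frac{3 u^{2}}{2}}\, du = \frac{b}{3} \int_{-\infty}^{\infty} \cos(b u)\, e^{- \frac{3 u^{2}}{2}}\, du,$$
so $I'(b) = - \frac{b}{3}\, I(b)$.

This is a separable first-order ODE; solving with the initial condition $I(0) = \int_{-\infty}^{\infty} 7 e^{- \frac{3 u^{2}}{2}}\,du = \frac{7 \sqrt{6} \sqrt{\pi}}{3}$ gives
$$I(b) = \frac{7 \sqrt{6} \sqrt{\pi} e^{- \frac{b^{2}}{6}}}{3}.$$

Setting $b = \frac{7}{6}$:
$$I = \frac{7 \sqrt{6} \sqrt{\pi}}{3 e^{\frac{49}{216}}}.$$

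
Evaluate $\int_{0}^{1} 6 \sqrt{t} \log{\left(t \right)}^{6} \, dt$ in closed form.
$\frac{20480}{81}$

Begin with the known integral
$$J(a) = \int_{0}^{1} 6 t^{a} \, dt = \frac{6}{a + 1}.$$

Differentiating under the integral sign brings down a factor of $\ln t$:
$$\frac{dJ}{da} = \int_{0}^{1} 6 t^{a} \log{\left(t \right)} \, dt = - \frac{6}{\left(a + 1\right)^{2}}.$$

Repeating $6$ times in total — each differentiation brings down another $\ln t$ — gives
$$\frac{d^{6}J}{da^{6}} = \int_{0}^{1} 6 t^{a} \log{\left(t \right)}^{6} \, dt = \frac{4320}{\left(a + 1\right)^{7}},$$
and the integrand here is exactly the target integrand, so $I = \frac{4320}{\left(a + 1\right)^{7}}$.

Setting $a = \frac{1}{2}$:
$$I = \frac{20480}{81}.$$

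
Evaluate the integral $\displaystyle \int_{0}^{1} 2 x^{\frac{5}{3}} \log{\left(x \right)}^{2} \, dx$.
$\frac{27}{128}$

Begin with the known integral
$$J(a) = \int_{0}^{1} 2 x^{a} \, dx = \frac{2}{a + 1}.$$

Differentiating under the integral sign brings down a factor of $\ln x$:
$$\frac{dJ}{da} = \int_{0}^{1} 2 x^{a} \log{\left(x \right)} \, dx = - \frac{2}{\left(a + 1\right)^{2}}.$$

Repeating twice in total — each differentiation brings down another $\ln x$ — gives
$$\frac{d^{2}J}{da^{2}} = \int_{0}^{1} 2 x^{a} \log{\left(x \right)}^{2} \, dx = \frac{4}{\left(a + 1\right)^{3}},$$
and the integrand here is exactly the target integrand, so $I = \frac{4}{\left(a + 1\right)^{3}}$.

Setting $a = \frac{5}{3}$:
$$I = \frac{27}{128}.$$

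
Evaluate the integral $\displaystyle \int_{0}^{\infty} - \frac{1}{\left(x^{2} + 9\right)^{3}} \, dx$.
$- \frac{\pi}{1296}$

Begin with the known result
$$J(a) = \int_{0}^{\infty} - \frac{1}{a^{2} + x^{2}} \, dx = - \frac{\pi}{2 a}.$$

Differentiating under the integral sign with respect to $a$,
$$\frac{dJ}{da} = \int_{0}^{\infty} \frac{2 a}{\left(a^{2} + x^{2}\right)^{2}} \, dx = \frac{\pi}{2 a^{2}},$$
so $\int_{0}^{\infty} - \frac{1}{\left(a^{2} + x^{2}\right)^{2}} \, dx = - \frac{\pi}{4 a^{3}}$.

Repeating — each differentiation of $1/(x^2+a^2)^j$ produces $-2ja/(x^2+a^2)^{j+1}$ — and dividing through by $-2ja$ at each step yields, after $2$ differentiations in total,
$$\int_{0}^{\infty} - \frac{1}{\left(a^{2} + x^{2}\right)^{3}} \, dx = - \frac{3 \pi}{16 a^{5}}.$$

Setting $a = 3$:
$$I = - \frac{\pi}{1296}.$$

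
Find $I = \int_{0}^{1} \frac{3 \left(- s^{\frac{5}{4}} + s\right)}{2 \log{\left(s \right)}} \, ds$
$\log{\left(\frac{16 \sqrt{2}}{27} \right)}$

Introduce a parameter $a$ in the exponent: let $I(a) = \int_{0}^{1} \frac{3 \left(- s^{\frac{5}{4}} + s^{a}\right)}{2 \log{\left(s \right)}} \, ds$.

Since $\dfrac{\partial}{\partial a}\,s^{a} = s^{a} \ln s$, the $\ln s$ in the denominator cancels and
$$\frac{dI}{da} = \int_{0}^{1} \frac{3}{2} s^{a} \, ds = \frac{3}{2} \left[\frac{s^{a+1}}{a+1}\right]_0^1 = \frac{3}{2 \left(a + 1\right)}.$$

Integrating with respect to $a$ gives $I(a) = \log{\left(\frac{8 \left(a + 1\right)^{\frac{3}{2}}}{27} \right)} + C$.

At $a = \frac{5}{4}$ the integrand is identically $0$, so $I(\frac{5}{4}) = 0$. The closed form gives $0$, hence $C = 0$.

Setting $a = 1$:
$$I = \log{\left(\frac{16 \sqrt{2}}{27} \right)}.$$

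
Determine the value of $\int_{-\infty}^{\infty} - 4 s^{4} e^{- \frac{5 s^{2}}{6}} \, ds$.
$- \frac{108 \sqrt{30} \sqrt{\pi}}{125}$

Start from the elementary integral
$$J(a) = \int_{-\infty}^{\infty} - 4 e^{- a s^{2}} \, ds = - \frac{4 \sqrt{\pi}}{\sqrt{a}}.$$

Differentiating under the integral sign brings down a factor of $(-s^2)$:
$$\frac{dJ}{da} = \int_{-\infty}^{\infty} 4 s^{2} e^{- a s^{2}} \, ds = \frac{2 \sqrt{\pi}}{a^{\frac{3}{2}}}.$$

Repeating twice in total — each differentiation brings down another $(-s^2)$ — gives
$$\frac{d^{2}J}{da^{2}} = \int_{-\infty}^{\infty} - 4 s^{4} e^{- a s^{2}} \, ds = - \frac{3 \sqrt{\pi}}{a^{\frac{5}{2}}},$$
and the integrand here is exactly the target integrand, so $I = - \frac{3 \sqrt{\pi}}{a^{\frac{5}{2}}}$.

Setting $a = \frac{5}{6}$:
$$I = - \frac{108 \sqrt{30} \sqrt{\pi}}{125}.$$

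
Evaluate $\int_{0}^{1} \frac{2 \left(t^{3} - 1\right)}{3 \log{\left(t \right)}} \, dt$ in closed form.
$\frac{4 \log{\left(2 \right)}}{3}$

Replace the exponent $3$ by a parameter $a$: let $I(a) = \int_{0}^{1} \frac{2 \left(t^{a} - 1\right)}{3 \log{\left(t \right)}} \, dt$.

Since $\dfrac{\partial}{\partial a}\,t^{a} = t^{a} \ln t$, the $\ln t$ in the denominator cancels and
$$\frac{dI}{da} = \int_{0}^{1} \frac{2}{3} t^{a} \, dt = \frac{2}{3} \left[\frac{t^{a+1}}{a+1}\right]_0^1 = \frac{2}{3 \left(a + 1\right)}.$$

Integrating with respect to $a$ gives $I(a) = \frac{2 \log{\left(a + 1 \right)}}{3} + C$.

At $a = 0$ the integrand is identically $0$, so $I(0) = 0$. The closed form gives $0$, hence $C = 0$.

Setting $a = 3$:
$$I = \frac{4 \log{\left(2 \right)}}{3}.$$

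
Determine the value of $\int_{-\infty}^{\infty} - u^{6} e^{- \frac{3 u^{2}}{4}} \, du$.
$- \frac{80 \sqrt{3} \sqrt{\pi}}{27}$

Begin with the known integral
$$J(a) = \int_{-\infty}^{\infty} - e^{- a u^{2}} \, du = - \frac{\sqrt{\pi}}{\sqrt{a}}.$$

Differentiating under the integral sign brings down a factor of $(-u^2)$:
$$\frac{dJ}{da} = \int_{-\infty}^{\infty} u^{2} e^{- a u^{2}} \, du = \frac{\sqrt{\pi}}{2 a^{\frac{3}{2}}}.$$

Repeating $3$ times in total — each differentiation brings down another $(-u^2)$ — gives
$$\frac{d^{3}J}{da^{3}} = \int_{-\infty}^{\infty} u^{6} e^{- a u^{2}} \, du = \frac{15 \sqrt{\pi}}{8 a^{\frac{7}{2}}},$$
and the integrand here is $(-1)^{3}$ times the target integrand, so $I = (-1)^{3}\,\frac{d^{3}J}{da^{3}} = - \frac{15 \sqrt{\pi}}{8 a^{\frac{7}{2}}}$.

Setting $a = \frac{3}{4}$:
$$I = - \frac{80 \sqrt{3} \sqrt{\pi}}{27}.$$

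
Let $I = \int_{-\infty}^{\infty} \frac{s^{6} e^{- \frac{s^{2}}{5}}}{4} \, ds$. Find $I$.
$\frac{1875 \sqrt{5} \sqrt{\pi}}{32}$

Consider the simpler parametrised integral
$$J(a) = \int_{-\infty}^{\infty} \frac{e^{- a s^{2}}}{4} \, ds = \frac{\sqrt{\pi}}{4 \sqrt{a}}.$$

Differentiating under the integral sign brings down a factor of $(-s^2)$:
$$\frac{dJ}{da} = \int_{-\infty}^{\infty} - \frac{s^{2} e^{- a s^{2}}}{4} \, ds = - \frac{\sqrt{\pi}}{8 a^{\frac{3}{2}}}.$$

Repeating $3$ times in total — each differentiation brings down another $(-s^2)$ — gives
$$\frac{d^{3}J}{da^{3}} = \int_{-\infty}^{\infty} - \frac{s^{6} e^{- a s^{2}}}{4} \, ds = - \frac{15 \sqrt{\pi}}{32 a^{\frac{7}{2}}},$$
and the integrand here is $(-1)^{3}$ times the target integrand, so $I = (-1)^{3}\,\frac{d^{3}J}{da^{3}} = \frac{15 \sqrt{\pi}}{32 a^{\frac{7}{2}}}$.

Setting $a = \frac{1}{5}$:
$$I = \frac{1875 \sqrt{5} \sqrt{\pi}}{32}.$$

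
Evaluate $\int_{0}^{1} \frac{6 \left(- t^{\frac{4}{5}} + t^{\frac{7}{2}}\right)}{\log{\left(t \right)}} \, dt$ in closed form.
$\log{\left(\frac{15625}{64} \right)}$

Replace the exponent $\frac{7}{2}$ by a parameter $a$: let $I(a) = \int_{0}^{1} \frac{6 \left(- t^{\frac{4}{5}} + t^{a}\right)}{\log{\left(t \right)}} \, dt$.

Since $\dfrac{\partial}{\partial a}\,t^{a} = t^{a} \ln t$, the $\ln t$ in the denominator cancels and
$$\frac{dI}{da} = \int_{0}^{1} 6 t^{a} \, dt = 6 \left[\frac{t^{a+1}}{a+1}\right]_0^1 = \frac{6}{a + 1}.$$

Integrating with respect to $a$ gives $I(a) = \log{\left(\frac{15625 \left(a + 1\right)^{6}}{531441} \right)} + C$.

At $a = \frac{4}{5}$ the integrand is identically $0$, so $I(\frac{4}{5}) = 0$. The closed form gives $0$, hence $C = 0$.

Setting $a = \frac{7}{2}$:
$$I = \log{\left(\frac{15625}{64} \right)}.$$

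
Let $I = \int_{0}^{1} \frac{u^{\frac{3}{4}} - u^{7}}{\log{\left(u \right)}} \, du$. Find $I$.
$\log{\left(\frac{7}{32} \right)}$

Introduce a parameter $a$ in the exponent: let $I(a) = \int_{0}^{1} \frac{- u^{7} + u^{a}}{\log{\left(u \right)}} \, du$.

Since $\dfrac{\partial}{\partial a}\,u^{a} = u^{a} \ln u$, the $\ln u$ in the denominator cancels and
$$\frac{dI}{da} = \int_{0}^{1} u^{a} \, du = \left[\frac{u^{a+1}}{a+1}\right]_0^1 = \frac{1}{a + 1}.$$

Integrating with respect to $a$ gives $I(a) = \log{\left(\frac{a}{8} + \frac{1}{8} \right)} + C$.

At $a = 7$ the integrand is identically $0$, so $I(7) = 0$. The closed form gives $0$, hence $C = 0$.

Setting $a = \frac{3}{4}$:
$$I = \log{\left(\frac{7}{32} \right)}.$$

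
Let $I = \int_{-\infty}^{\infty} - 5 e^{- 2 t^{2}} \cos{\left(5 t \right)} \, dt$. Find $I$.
$- \frac{5 \sqrt{2} \sqrt{\pi}}{2 e^{\frac{25}{8}}}$

Define $I(b) = \int_{-\infty}^{\infty} - 5 e^{- 2 t^{2}} \cos{\left(b t \right)} \, dt$.

Differentiating under the integral sign,
$$I'(b) = \int_{-\infty}^{\infty} 5 t e^{- 2 t^{2}} \sin{\left(b t \right)} \, dt.$$

Integrate $\int_{-\infty}^{\infty} t \sin(b t)\, e^{- 2 t^{2}}\, dt$ by parts with $u = \sin(b t)$ and $dv = t\, e^{- 2 t^{2}}\, dt$, giving $v = - \frac{e^{- 2 t^{2}}}{4}$. The boundary term vanishes and
$$\int_{-\infty}^{\infty} t \sin(b t)\, e^{- 2 t^{2}}\, dt = \frac{b}{4} \int_{-\infty}^{\infty} \cos(b t)\, e^{- 2 t^{2}}\, dt,$$
so $I'(b) = - \frac{b}{4}\, I(b)$.

This is a separable first-order ODE; solving with the initial condition $I(0) = \int_{-\infty}^{\infty} - 5 e^{- 2 t^{2}}\,dt = - \frac{5 \sqrt{2} \sqrt{\pi}}{2}$ gives
$$I(b) = - \frac{5 \sqrt{2} \sqrt{\pi} e^{- \frac{b^{2}}{8}}}{2}.$$

Setting $b = 5$:
$$I = - \frac{5 \sqrt{2} \sqrt{\pi}}{2 e^{\frac{25}{8}}}.$$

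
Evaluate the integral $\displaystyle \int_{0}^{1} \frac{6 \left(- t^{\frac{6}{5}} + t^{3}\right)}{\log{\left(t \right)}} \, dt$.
$\log{\left(\frac{64000000}{1771561} \right)}$

Consider the one-parameter family: let $I(a) = \int_{0}^{1} \frac{6 \left(- t^{\frac{6}{5}} + t^{a}\right)}{\log{\left(t \right)}} \, dt$.

Since $\dfrac{\partial}{\partial a}\,t^{a} = t^{a} \ln t$, the $\ln t$ in the denominator cancels and
$$\frac{dI}{da} = \int_{0}^{1} 6 t^{a} \, dt = 6 \left[\frac{t^{a+1}}{a+1}\right]_0^1 = \frac{6}{a + 1}.$$

Integrating with respect to $a$ gives $I(a) = \log{\left(\frac{15625 \left(a + 1\right)^{6}}{1771561} \right)} + C$.

At $a = \frac{6}{5}$ the integrand is identically $0$, so $I(\frac{6}{5}) = 0$. The closed form gives $0$, hence $C = 0$.

Setting $a = 3$:
$$I = \log{\left(\frac{64000000}{1771561} \right)}.$$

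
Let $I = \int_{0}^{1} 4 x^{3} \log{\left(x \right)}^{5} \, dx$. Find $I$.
$- \frac{15}{128}$

Begin with the known integral
$$J(a) = \int_{0}^{1} 4 x^{a} \, dx = \frac{4}{a + 1}.$$

Differentiating under the integral sign brings down a factor of $\ln x$:
$$\frac{dJ}{da} = \int_{0}^{1} 4 x^{a} \log{\left(x \right)} \, dx = - \frac{4}{\left(a + 1\right)^{2}}.$$

Repeating $5$ times in total — each differentiation brings down another $\ln x$ — gives
$$\frac{d^{5}J}{da^{5}} = \int_{0}^{1} 4 x^{a} \log{\left(x \right)}^{5} \, dx = - \frac{480}{\left(a + 1\right)^{6}},$$
and the integrand here is exactly the target integrand, so $I = - \frac{480}{\left(a + 1\right)^{6}}$.

Setting $a = 3$:
$$I = - \frac{15}{128}.$$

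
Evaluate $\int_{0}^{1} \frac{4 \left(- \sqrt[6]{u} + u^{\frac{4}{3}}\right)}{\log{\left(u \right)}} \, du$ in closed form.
$\log{\left(16 \right)}$

Replace the exponent $\frac{1}{6}$ by a parameter $a$: let $I(a) = \int_{0}^{1} \frac{4 \left(u^{\frac{4}{3}} - u^{a}\right)}{\log{\left(u \right)}} \, du$.

Since $\dfrac{\partial}{\partial a}\,u^{a} = u^{a} \ln u$, the $\ln u$ in the denominator cancels and
$$\frac{dI}{da} = \int_{0}^{1} -4 u^{a} \, du = -4 \left[\frac{u^{a+1}}{a+1}\right]_0^1 = - \frac{4}{a + 1}.$$

Integrating with respect to $a$ gives $I(a) = - \log{\left(\frac{81 \left(a + 1\right)^{4}}{2401} \right)} + C$.

At $a = \frac{4}{3}$ the integrand is identically $0$, so $I(\frac{4}{3}) = 0$. The closed form gives $0$, hence $C = 0$.

Setting $a = \frac{1}{6}$:
$$I = \log{\left(16 \right)}.$$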